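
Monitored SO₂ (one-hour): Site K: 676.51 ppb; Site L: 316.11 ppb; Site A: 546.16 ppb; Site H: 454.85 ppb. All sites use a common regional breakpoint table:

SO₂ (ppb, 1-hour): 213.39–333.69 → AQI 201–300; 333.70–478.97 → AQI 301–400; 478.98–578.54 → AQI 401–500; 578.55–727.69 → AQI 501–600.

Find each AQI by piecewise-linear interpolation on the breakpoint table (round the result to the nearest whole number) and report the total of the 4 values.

Site K 676.51: bracket 578.55–727.69 → index 501–600; slope 99/149.14, offset 97.96.
AQI = 501 + 99/149.14·97.96 ≈ 566.03 ⇒ 566.
Site L 316.11: bracket 213.39–333.69 → index 201–300; slope 99/120.30, offset 102.72.
AQI = 201 + 99/120.30·102.72 ≈ 285.53 ⇒ 286.
Site A: row 478.98–578.54 (AQI 401–500). (500−401)·(546.16−478.98)/(578.54−478.98) + 401 = 99·67.18/99.56 + 401 ≈ 467.80 → 468.
Site H: row 333.70–478.97 (AQI 301–400). (400−301)·(454.85−333.70)/(478.97−333.70) + 301 = 99·121.15/145.27 + 301 ≈ 383.56 → 384.
AQIs: Site K=566, Site L=286, Site A=468, Site H=384. Sum = 566 + 286 + 468 + 384 = 1704.

1704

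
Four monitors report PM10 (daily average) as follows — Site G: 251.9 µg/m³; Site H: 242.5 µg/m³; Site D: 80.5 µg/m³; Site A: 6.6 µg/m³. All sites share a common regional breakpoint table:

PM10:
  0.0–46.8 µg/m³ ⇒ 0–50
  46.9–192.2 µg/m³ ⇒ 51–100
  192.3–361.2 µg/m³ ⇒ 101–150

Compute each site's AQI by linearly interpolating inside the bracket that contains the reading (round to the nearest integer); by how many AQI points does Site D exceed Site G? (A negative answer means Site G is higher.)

-56

Site G: row 192.3–361.2 (AQI 101–150). (150−101)·(251.9−192.3)/(361.2−192.3) + 101 = 49·59.6/168.9 + 101 ≈ 118.29 → 118.
Site H: row 192.3–361.2 (AQI 101–150). (150−101)·(242.5−192.3)/(361.2−192.3) + 101 = 49·50.2/168.9 + 101 ≈ 115.56 → 116.
Site D 80.5: bracket 46.9–192.2 → index 51–100; slope 49/145.3, offset 33.6.
AQI = 51 + 49/145.3·33.6 ≈ 62.33 ⇒ 62.
Site A: 6.6 lies in 0.0–46.8, so I_lo=0, I_hi=50, C_lo=0.0, C_hi=46.8.
(50−0)/(46.8−0.0) × (6.6−0.0) + 0 = 50/46.8 × 6.6 + 0 ≈ 7.05 → 7.
AQIs: Site G=118, Site H=116, Site D=62, Site A=7. Site D (62) − Site G (118) = -56.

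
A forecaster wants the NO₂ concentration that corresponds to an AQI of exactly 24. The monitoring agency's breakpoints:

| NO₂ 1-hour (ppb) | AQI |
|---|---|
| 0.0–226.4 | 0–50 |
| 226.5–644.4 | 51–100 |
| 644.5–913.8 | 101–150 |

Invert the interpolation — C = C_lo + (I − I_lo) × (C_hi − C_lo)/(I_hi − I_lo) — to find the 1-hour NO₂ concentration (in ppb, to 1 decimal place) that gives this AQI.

AQI 24 lies in the 0–50 band, which corresponds to 0.0–226.4 ppb.
C = 0.0 + (24−0)×(226.4−0.0)/(50−0) = 0.0 + 24×226.4/50 ≈ 108.672 ppb → 108.7 ppb to 1 dp.

108.7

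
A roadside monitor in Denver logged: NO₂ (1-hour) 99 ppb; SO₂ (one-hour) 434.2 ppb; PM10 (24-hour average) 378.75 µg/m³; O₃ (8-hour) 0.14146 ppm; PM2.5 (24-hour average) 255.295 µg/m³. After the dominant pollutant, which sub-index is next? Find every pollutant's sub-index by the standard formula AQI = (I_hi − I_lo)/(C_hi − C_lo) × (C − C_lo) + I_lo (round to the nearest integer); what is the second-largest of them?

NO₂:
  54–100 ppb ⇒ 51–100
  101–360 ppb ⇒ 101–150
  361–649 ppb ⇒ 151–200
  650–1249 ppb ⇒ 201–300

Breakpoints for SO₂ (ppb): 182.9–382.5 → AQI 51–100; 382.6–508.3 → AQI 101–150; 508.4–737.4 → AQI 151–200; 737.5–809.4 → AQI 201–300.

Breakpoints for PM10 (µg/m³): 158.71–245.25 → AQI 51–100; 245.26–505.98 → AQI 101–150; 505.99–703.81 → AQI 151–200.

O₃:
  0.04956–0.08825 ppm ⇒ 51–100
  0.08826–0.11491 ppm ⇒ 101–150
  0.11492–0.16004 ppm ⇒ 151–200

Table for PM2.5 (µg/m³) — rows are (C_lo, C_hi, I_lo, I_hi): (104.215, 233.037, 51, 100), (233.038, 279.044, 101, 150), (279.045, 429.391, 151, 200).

126

NO₂: 99 lies in 54–100, so I_lo=51, I_hi=100, C_lo=54, C_hi=100.
(100−51)/(100−54) × (99−54) + 51 = 49/46 × 45 + 51 ≈ 98.93 → 99.
SO₂ 434.2: bracket 382.6–508.3 → index 101–150; slope 49/125.7, offset 51.6.
AQI = 101 + 49/125.7·51.6 ≈ 121.11 ⇒ 121.
PM10 378.75: bracket 245.26–505.98 → index 101–150; slope 49/260.72, offset 133.49.
AQI = 101 + 49/260.72·133.49 ≈ 126.09 ⇒ 126.
O₃: row 0.11492–0.16004 (AQI 151–200). (200−151)·(0.14146−0.11492)/(0.16004−0.11492) + 151 = 49·0.02654/0.04512 + 151 ≈ 179.82 → 180.
PM2.5 255.295: bracket 233.038–279.044 → index 101–150; slope 49/46.006, offset 22.257.
AQI = 101 + 49/46.006·22.257 ≈ 124.71 ⇒ 125.
Sub-indices: NO₂→99, SO₂→121, PM10→126, O₃→180, PM2.5→125. Ranked high→low: 180, 126, 125, 121, 99. Second-highest sub-index = 126.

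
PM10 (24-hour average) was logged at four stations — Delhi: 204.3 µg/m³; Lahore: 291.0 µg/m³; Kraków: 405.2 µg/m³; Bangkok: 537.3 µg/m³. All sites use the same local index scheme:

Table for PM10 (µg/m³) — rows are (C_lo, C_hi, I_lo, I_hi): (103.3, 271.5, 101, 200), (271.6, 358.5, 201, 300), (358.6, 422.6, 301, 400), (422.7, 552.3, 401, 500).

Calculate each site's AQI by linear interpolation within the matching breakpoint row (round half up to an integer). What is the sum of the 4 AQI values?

Delhi 204.3: bracket 103.3–271.5 → index 101–200; slope 99/168.2, offset 101.0.
AQI = 101 + 99/168.2·101.0 ≈ 160.45 ⇒ 160.
Lahore: row 271.6–358.5 (AQI 201–300). (300−201)·(291.0−271.6)/(358.5−271.6) + 201 = 99·19.4/86.9 + 201 ≈ 223.10 → 223.
Kraków: 405.2 lies in 358.6–422.6, so I_lo=301, I_hi=400, C_lo=358.6, C_hi=422.6.
(400−301)/(422.6−358.6) × (405.2−358.6) + 301 = 99/64.0 × 46.6 + 301 ≈ 373.08 → 373.
Bangkok: 537.3 lies in 422.7–552.3, so I_lo=401, I_hi=500, C_lo=422.7, C_hi=552.3.
(500−401)/(552.3−422.7) × (537.3−422.7) + 401 = 99/129.6 × 114.6 + 401 ≈ 488.54 → 489.
AQIs: Delhi=160, Lahore=223, Kraków=373, Bangkok=489. Sum = 160 + 223 + 373 + 489 = 1245.

1245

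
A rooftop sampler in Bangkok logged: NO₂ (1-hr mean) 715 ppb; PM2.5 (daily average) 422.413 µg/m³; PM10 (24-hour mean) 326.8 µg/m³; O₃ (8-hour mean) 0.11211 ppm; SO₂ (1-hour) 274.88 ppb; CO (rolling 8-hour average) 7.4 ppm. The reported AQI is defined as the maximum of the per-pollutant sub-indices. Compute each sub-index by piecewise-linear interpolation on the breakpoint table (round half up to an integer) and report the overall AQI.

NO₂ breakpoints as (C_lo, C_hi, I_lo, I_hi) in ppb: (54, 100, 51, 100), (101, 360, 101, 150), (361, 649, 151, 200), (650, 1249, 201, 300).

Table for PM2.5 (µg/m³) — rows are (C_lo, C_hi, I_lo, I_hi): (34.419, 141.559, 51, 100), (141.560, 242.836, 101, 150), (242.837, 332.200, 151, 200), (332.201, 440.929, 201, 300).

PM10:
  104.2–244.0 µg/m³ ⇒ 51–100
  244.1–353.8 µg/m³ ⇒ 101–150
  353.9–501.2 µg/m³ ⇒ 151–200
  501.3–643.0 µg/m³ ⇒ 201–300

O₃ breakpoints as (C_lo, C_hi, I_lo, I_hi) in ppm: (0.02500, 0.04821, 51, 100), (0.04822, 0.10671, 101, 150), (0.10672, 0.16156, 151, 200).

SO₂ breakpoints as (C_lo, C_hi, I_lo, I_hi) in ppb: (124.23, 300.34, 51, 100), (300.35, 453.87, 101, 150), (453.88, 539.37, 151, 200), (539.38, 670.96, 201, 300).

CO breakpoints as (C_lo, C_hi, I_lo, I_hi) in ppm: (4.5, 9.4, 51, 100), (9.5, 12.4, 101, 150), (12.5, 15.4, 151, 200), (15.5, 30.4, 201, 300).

NO₂: 715 ∈ [650, 1249] ↔ index [201, 300].
201 + (715−650)·(300−201)/(1249−650) = 201 + 65·99/599 ≈ 211.74, so AQI = 212.
PM2.5: row 332.201–440.929 (AQI 201–300). (300−201)·(422.413−332.201)/(440.929−332.201) + 201 = 99·90.212/108.728 + 201 ≈ 283.14 → 283.
PM10: row 244.1–353.8 (AQI 101–150). (150−101)·(326.8−244.1)/(353.8−244.1) + 101 = 49·82.7/109.7 + 101 ≈ 137.94 → 138.
O₃ 0.11211: bracket 0.10672–0.16156 → index 151–200; slope 49/0.05484, offset 0.00539.
AQI = 151 + 49/0.05484·0.00539 ≈ 155.82 ⇒ 156.
SO₂: 274.88 lies in 124.23–300.34, so I_lo=51, I_hi=100, C_lo=124.23, C_hi=300.34.
(100−51)/(300.34−124.23) × (274.88−124.23) + 51 = 49/176.11 × 150.65 + 51 ≈ 92.92 → 93.
CO: row 4.5–9.4 (AQI 51–100). (100−51)·(7.4−4.5)/(9.4−4.5) + 51 = 49·2.9/4.9 + 51 ≈ 80.00 → 80.
Sub-indices: NO₂→212, PM2.5→283, PM10→138, O₃→156, SO₂→93, CO→80. Overall AQI = max = 283; dominant pollutant is PM2.5.

283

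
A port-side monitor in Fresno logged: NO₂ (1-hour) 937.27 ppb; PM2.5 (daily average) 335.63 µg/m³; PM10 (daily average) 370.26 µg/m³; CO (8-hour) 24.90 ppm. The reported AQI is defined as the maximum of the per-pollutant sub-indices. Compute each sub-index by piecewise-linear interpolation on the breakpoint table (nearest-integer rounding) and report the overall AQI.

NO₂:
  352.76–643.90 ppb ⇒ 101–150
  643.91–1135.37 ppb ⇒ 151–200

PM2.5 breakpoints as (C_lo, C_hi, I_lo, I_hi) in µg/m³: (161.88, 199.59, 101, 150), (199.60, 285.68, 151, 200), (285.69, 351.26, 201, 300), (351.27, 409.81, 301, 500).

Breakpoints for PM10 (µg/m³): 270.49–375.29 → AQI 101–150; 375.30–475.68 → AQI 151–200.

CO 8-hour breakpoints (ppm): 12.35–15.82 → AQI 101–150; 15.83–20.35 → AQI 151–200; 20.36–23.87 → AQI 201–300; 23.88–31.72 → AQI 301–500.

327

NO₂: row 643.91–1135.37 (AQI 151–200). (200−151)·(937.27−643.91)/(1135.37−643.91) + 151 = 49·293.36/491.46 + 151 ≈ 180.25 → 180.
PM2.5: 335.63 ∈ [285.69, 351.26] ↔ index [201, 300].
201 + (335.63−285.69)·(300−201)/(351.26−285.69) = 201 + 49.94·99/65.57 ≈ 276.40, so AQI = 276.
PM10 370.26: bracket 270.49–375.29 → index 101–150; slope 49/104.80, offset 99.77.
AQI = 101 + 49/104.80·99.77 ≈ 147.65 ⇒ 148.
CO: 24.90 lies in 23.88–31.72, so I_lo=301, I_hi=500, C_lo=23.88, C_hi=31.72.
(500−301)/(31.72−23.88) × (24.90−23.88) + 301 = 199/7.84 × 1.02 + 301 ≈ 326.89 → 327.
Sub-indices: NO₂→180, PM2.5→276, PM10→148, CO→327. Overall AQI = max = 327; dominant pollutant is CO.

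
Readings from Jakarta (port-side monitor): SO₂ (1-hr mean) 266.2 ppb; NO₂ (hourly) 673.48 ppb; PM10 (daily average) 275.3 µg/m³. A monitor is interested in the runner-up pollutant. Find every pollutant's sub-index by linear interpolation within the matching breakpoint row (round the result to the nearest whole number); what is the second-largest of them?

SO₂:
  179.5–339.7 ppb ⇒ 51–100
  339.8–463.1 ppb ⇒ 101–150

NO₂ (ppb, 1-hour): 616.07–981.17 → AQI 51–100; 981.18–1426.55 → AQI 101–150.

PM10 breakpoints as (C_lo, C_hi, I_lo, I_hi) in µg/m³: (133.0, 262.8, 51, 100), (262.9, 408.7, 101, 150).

SO₂: row 179.5–339.7 (AQI 51–100). (100−51)·(266.2−179.5)/(339.7−179.5) + 51 = 49·86.7/160.2 + 51 ≈ 77.52 → 78.
NO₂: row 616.07–981.17 (AQI 51–100). (100−51)·(673.48−616.07)/(981.17−616.07) + 51 = 49·57.41/365.10 + 51 ≈ 58.70 → 59.
PM10: 275.3 ∈ [262.9, 408.7] ↔ index [101, 150].
101 + (275.3−262.9)·(150−101)/(408.7−262.9) = 101 + 12.4·49/145.8 ≈ 105.17, so AQI = 105.
Sub-indices: SO₂→78, NO₂→59, PM10→105. Ranked high→low: 105, 78, 59. Second-highest sub-index = 78.

78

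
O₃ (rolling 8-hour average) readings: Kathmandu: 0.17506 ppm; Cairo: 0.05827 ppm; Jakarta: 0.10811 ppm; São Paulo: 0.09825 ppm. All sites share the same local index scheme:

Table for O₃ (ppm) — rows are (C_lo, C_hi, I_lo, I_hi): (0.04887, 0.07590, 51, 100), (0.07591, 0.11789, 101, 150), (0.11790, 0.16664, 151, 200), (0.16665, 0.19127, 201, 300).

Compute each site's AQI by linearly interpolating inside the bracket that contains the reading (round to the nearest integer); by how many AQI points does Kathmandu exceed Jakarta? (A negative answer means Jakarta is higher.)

Kathmandu: 0.17506 lies in 0.16665–0.19127, so I_lo=201, I_hi=300, C_lo=0.16665, C_hi=0.19127.
(300−201)/(0.19127−0.16665) × (0.17506−0.16665) + 201 = 99/0.02462 × 0.00841 + 201 ≈ 234.82 → 235.
Cairo 0.05827: bracket 0.04887–0.07590 → index 51–100; slope 49/0.02703, offset 0.00940.
AQI = 51 + 49/0.02703·0.00940 ≈ 68.04 ⇒ 68.
Jakarta 0.10811: bracket 0.07591–0.11789 → index 101–150; slope 49/0.04198, offset 0.03220.
AQI = 101 + 49/0.04198·0.03220 ≈ 138.58 ⇒ 139.
São Paulo 0.09825: bracket 0.07591–0.11789 → index 101–150; slope 49/0.04198, offset 0.02234.
AQI = 101 + 49/0.04198·0.02234 ≈ 127.08 ⇒ 127.
AQIs: Kathmandu=235, Cairo=68, Jakarta=139, São Paulo=127. Kathmandu (235) − Jakarta (139) = 96.

96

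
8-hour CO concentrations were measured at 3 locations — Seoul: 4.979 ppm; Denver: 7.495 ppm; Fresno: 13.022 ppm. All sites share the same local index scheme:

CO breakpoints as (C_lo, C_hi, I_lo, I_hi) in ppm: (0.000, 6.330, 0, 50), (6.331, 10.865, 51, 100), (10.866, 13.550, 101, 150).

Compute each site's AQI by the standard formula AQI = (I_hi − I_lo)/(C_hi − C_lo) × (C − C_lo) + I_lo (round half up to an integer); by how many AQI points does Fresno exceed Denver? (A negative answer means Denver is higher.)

76

Seoul: 4.979 lies in 0.000–6.330, so I_lo=0, I_hi=50, C_lo=0.000, C_hi=6.330.
(50−0)/(6.330−0.000) × (4.979−0.000) + 0 = 50/6.330 × 4.979 + 0 ≈ 39.33 → 39.
Denver: 7.495 lies in 6.331–10.865, so I_lo=51, I_hi=100, C_lo=6.331, C_hi=10.865.
(100−51)/(10.865−6.331) × (7.495−6.331) + 51 = 49/4.534 × 1.164 + 51 ≈ 63.58 → 64.
Fresno 13.022: bracket 10.866–13.550 → index 101–150; slope 49/2.684, offset 2.156.
AQI = 101 + 49/2.684·2.156 ≈ 140.36 ⇒ 140.
AQIs: Seoul=39, Denver=64, Fresno=140. Fresno (140) − Denver (64) = 76.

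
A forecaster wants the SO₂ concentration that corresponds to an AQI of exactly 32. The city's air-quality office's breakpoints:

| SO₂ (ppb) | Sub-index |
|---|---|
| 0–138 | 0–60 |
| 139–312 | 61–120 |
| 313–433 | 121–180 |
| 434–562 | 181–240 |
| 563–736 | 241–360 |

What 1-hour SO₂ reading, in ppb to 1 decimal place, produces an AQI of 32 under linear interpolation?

73.6

AQI 32 lies in the 0–60 band, which corresponds to 0–138 ppb.
C = 0 + (32−0)×(138−0)/(60−0) = 0 + 32×138/60 ≈ 73.600 ppb → 73.6 ppb to 1 dp.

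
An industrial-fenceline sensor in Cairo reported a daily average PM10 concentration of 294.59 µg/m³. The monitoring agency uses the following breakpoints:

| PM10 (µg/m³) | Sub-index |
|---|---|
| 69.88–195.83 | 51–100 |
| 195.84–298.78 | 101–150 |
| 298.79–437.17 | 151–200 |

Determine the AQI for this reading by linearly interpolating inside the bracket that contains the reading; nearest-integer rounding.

148

PM10: row 195.84–298.78 (AQI 101–150). (150−101)·(294.59−195.84)/(298.78−195.84) + 101 = 49·98.75/102.94 + 101 ≈ 148.01 → 148.
AQI 148 falls in the Unhealthy for Sensitive Groups category.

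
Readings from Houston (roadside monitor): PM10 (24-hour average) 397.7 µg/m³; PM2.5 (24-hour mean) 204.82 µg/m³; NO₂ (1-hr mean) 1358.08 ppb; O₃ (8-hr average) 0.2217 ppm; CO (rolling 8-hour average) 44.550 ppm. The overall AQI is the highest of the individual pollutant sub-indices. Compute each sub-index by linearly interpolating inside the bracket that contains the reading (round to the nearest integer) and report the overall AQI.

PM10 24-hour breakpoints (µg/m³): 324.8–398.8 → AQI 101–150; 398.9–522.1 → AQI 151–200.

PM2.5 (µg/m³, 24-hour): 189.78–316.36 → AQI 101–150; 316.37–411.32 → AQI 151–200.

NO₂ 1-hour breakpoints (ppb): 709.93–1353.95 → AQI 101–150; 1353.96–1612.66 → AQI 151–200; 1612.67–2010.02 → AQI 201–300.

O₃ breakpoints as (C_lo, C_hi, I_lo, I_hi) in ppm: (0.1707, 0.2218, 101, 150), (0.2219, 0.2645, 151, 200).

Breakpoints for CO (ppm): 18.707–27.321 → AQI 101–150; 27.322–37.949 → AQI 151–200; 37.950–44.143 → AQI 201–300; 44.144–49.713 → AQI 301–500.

316

PM10: row 324.8–398.8 (AQI 101–150). (150−101)·(397.7−324.8)/(398.8−324.8) + 101 = 49·72.9/74.0 + 101 ≈ 149.27 → 149.
PM2.5: 204.82 lies in 189.78–316.36, so I_lo=101, I_hi=150, C_lo=189.78, C_hi=316.36.
(150−101)/(316.36−189.78) × (204.82−189.78) + 101 = 49/126.58 × 15.04 + 101 ≈ 106.82 → 107.
NO₂ 1358.08: bracket 1353.96–1612.66 → index 151–200; slope 49/258.70, offset 4.12.
AQI = 151 + 49/258.70·4.12 ≈ 151.78 ⇒ 152.
O₃ 0.2217: bracket 0.1707–0.2218 → index 101–150; slope 49/0.0511, offset 0.0510.
AQI = 101 + 49/0.0511·0.0510 ≈ 149.90 ⇒ 150.
CO 44.550: bracket 44.144–49.713 → index 301–500; slope 199/5.569, offset 0.406.
AQI = 301 + 199/5.569·0.406 ≈ 315.51 ⇒ 316.
Sub-indices: PM10→149, PM2.5→107, NO₂→152, O₃→150, CO→316. Overall AQI = max = 316; dominant pollutant is CO.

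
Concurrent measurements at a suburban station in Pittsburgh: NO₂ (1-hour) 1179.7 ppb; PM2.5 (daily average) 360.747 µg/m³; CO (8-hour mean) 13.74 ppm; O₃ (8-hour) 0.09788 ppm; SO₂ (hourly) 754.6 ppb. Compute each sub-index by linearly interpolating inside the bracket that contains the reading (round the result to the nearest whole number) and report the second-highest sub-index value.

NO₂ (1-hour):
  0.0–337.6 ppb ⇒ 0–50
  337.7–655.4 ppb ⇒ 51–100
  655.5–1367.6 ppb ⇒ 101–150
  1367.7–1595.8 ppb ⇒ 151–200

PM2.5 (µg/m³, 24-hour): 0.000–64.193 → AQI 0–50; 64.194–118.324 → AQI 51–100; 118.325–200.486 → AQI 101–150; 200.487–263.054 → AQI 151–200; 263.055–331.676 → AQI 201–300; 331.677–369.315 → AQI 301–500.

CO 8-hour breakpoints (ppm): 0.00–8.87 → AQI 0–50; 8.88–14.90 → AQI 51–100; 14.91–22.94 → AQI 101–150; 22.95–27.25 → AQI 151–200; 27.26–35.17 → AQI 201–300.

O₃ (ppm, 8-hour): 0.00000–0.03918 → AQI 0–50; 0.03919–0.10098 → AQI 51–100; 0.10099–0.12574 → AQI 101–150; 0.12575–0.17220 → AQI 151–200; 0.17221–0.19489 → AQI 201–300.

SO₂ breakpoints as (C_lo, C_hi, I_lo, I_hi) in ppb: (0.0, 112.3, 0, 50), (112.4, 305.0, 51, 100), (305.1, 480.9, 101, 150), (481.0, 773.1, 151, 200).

197

NO₂: 1179.7 lies in 655.5–1367.6, so I_lo=101, I_hi=150, C_lo=655.5, C_hi=1367.6.
(150−101)/(1367.6−655.5) × (1179.7−655.5) + 101 = 49/712.1 × 524.2 + 101 ≈ 137.07 → 137.
PM2.5 360.747: bracket 331.677–369.315 → index 301–500; slope 199/37.638, offset 29.070.
AQI = 301 + 199/37.638·29.070 ≈ 454.70 ⇒ 455.
CO: row 8.88–14.90 (AQI 51–100). (100−51)·(13.74−8.88)/(14.90−8.88) + 51 = 49·4.86/6.02 + 51 ≈ 90.56 → 91.
O₃ 0.09788: bracket 0.03919–0.10098 → index 51–100; slope 49/0.06179, offset 0.05869.
AQI = 51 + 49/0.06179·0.05869 ≈ 97.54 ⇒ 98.
SO₂: row 481.0–773.1 (AQI 151–200). (200−151)·(754.6−481.0)/(773.1−481.0) + 151 = 49·273.6/292.1 + 151 ≈ 196.90 → 197.
Sub-indices: NO₂→137, PM2.5→455, CO→91, O₃→98, SO₂→197. Ranked high→low: 455, 197, 137, 98, 91. Second-highest sub-index = 197.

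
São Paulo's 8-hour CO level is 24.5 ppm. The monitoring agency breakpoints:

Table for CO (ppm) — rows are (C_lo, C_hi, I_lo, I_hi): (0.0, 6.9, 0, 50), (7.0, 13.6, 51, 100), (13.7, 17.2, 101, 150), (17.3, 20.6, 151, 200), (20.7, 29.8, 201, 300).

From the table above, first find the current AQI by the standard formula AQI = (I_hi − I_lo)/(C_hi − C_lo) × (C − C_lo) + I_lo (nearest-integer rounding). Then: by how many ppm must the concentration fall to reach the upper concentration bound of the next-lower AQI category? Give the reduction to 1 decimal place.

3.9

CO 24.5: bracket 20.7–29.8 → index 201–300; slope 99/9.1, offset 3.8.
AQI = 201 + 99/9.1·3.8 ≈ 242.34 ⇒ 242.
Current AQI 242 is in the Very Unhealthy range (201–300). The next-lower category tops out at AQI 200, whose upper concentration bound is 20.6 ppm.
Reduction needed = 24.5 − 20.6 = 3.9 ppm.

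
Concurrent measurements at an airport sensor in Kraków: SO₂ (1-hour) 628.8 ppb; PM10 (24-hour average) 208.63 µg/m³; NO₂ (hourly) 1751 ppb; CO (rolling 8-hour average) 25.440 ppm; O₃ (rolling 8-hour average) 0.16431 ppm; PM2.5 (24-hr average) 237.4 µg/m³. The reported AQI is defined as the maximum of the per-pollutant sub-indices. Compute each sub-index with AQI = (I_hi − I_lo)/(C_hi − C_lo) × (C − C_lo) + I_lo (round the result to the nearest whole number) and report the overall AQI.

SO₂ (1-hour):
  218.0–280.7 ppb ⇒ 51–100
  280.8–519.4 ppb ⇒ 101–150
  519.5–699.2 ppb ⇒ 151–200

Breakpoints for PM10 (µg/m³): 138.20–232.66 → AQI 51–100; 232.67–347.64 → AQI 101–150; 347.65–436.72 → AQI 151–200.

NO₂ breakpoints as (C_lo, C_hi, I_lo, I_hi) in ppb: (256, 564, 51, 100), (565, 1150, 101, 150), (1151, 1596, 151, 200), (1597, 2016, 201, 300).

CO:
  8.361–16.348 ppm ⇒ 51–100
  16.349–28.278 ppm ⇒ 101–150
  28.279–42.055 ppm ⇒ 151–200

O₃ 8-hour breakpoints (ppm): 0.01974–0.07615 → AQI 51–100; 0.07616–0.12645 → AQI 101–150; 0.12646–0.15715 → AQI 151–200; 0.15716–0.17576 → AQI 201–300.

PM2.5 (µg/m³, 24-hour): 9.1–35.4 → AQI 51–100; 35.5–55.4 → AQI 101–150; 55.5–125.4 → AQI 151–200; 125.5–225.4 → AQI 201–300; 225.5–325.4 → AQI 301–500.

SO₂ 628.8: bracket 519.5–699.2 → index 151–200; slope 49/179.7, offset 109.3.
AQI = 151 + 49/179.7·109.3 ≈ 180.80 ⇒ 181.
PM10 208.63: bracket 138.20–232.66 → index 51–100; slope 49/94.46, offset 70.43.
AQI = 51 + 49/94.46·70.43 ≈ 87.53 ⇒ 88.
NO₂ 1751: bracket 1597–2016 → index 201–300; slope 99/419, offset 154.
AQI = 201 + 99/419·154 ≈ 237.39 ⇒ 237.
CO 25.440: bracket 16.349–28.278 → index 101–150; slope 49/11.929, offset 9.091.
AQI = 101 + 49/11.929·9.091 ≈ 138.34 ⇒ 138.
O₃: 0.16431 ∈ [0.15716, 0.17576] ↔ index [201, 300].
201 + (0.16431−0.15716)·(300−201)/(0.17576−0.15716) = 201 + 0.00715·99/0.01860 ≈ 239.06, so AQI = 239.
PM2.5: row 225.5–325.4 (AQI 301–500). (500−301)·(237.4−225.5)/(325.4−225.5) + 301 = 199·11.9/99.9 + 301 ≈ 324.70 → 325.
Sub-indices: SO₂→181, PM10→88, NO₂→237, CO→138, O₃→239, PM2.5→325. Overall AQI = max = 325; dominant pollutant is PM2.5.
AQI 325: Hazardous.

325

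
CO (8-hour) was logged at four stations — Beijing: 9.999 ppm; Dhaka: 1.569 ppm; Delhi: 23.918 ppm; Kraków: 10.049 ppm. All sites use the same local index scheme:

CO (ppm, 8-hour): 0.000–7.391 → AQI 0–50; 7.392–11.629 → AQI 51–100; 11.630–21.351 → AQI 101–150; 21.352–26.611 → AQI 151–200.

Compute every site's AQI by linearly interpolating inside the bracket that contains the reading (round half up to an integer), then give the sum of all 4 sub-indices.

349

Beijing 9.999: bracket 7.392–11.629 → index 51–100; slope 49/4.237, offset 2.607.
AQI = 51 + 49/4.237·2.607 ≈ 81.15 ⇒ 81.
Dhaka: row 0.000–7.391 (AQI 0–50). (50−0)·(1.569−0.000)/(7.391−0.000) + 0 = 50·1.569/7.391 + 0 ≈ 10.61 → 11.
Delhi: 23.918 ∈ [21.352, 26.611] ↔ index [151, 200].
151 + (23.918−21.352)·(200−151)/(26.611−21.352) = 151 + 2.566·49/5.259 ≈ 174.91, so AQI = 175.
Kraków: 10.049 ∈ [7.392, 11.629] ↔ index [51, 100].
51 + (10.049−7.392)·(100−51)/(11.629−7.392) = 51 + 2.657·49/4.237 ≈ 81.73, so AQI = 82.
AQIs: Beijing=81, Dhaka=11, Delhi=175, Kraków=82. Sum = 81 + 11 + 175 + 82 = 349.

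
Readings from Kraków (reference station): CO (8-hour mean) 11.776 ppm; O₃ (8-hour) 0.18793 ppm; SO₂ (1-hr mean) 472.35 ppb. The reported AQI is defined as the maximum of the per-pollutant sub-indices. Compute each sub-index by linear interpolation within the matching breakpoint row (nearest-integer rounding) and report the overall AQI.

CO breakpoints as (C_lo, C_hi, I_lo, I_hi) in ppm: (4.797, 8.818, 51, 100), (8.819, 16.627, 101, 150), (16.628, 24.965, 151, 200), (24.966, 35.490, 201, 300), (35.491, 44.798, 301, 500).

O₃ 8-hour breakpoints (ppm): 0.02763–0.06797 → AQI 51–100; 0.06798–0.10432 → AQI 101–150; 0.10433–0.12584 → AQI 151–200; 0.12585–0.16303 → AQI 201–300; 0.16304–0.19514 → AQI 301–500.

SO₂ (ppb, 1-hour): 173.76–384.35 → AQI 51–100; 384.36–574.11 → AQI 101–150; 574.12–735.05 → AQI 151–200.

CO: 11.776 ∈ [8.819, 16.627] ↔ index [101, 150].
101 + (11.776−8.819)·(150−101)/(16.627−8.819) = 101 + 2.957·49/7.808 ≈ 119.56, so AQI = 120.
O₃: 0.18793 ∈ [0.16304, 0.19514] ↔ index [301, 500].
301 + (0.18793−0.16304)·(500−301)/(0.19514−0.16304) = 301 + 0.02489·199/0.03210 ≈ 455.30, so AQI = 455.
SO₂: 472.35 lies in 384.36–574.11, so I_lo=101, I_hi=150, C_lo=384.36, C_hi=574.11.
(150−101)/(574.11−384.36) × (472.35−384.36) + 101 = 49/189.75 × 87.99 + 101 ≈ 123.72 → 124.
Sub-indices: CO→120, O₃→455, SO₂→124. Overall AQI = max = 455; dominant pollutant is O₃.

455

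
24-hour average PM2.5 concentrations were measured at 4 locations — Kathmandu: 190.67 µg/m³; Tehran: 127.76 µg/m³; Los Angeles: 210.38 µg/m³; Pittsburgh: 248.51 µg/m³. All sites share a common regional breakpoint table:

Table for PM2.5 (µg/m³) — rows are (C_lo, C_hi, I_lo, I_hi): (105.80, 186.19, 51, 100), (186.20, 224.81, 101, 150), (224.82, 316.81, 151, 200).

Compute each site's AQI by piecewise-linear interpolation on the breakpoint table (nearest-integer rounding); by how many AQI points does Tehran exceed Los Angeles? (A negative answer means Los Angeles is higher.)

-68

Kathmandu: row 186.20–224.81 (AQI 101–150). (150−101)·(190.67−186.20)/(224.81−186.20) + 101 = 49·4.47/38.61 + 101 ≈ 106.67 → 107.
Tehran: row 105.80–186.19 (AQI 51–100). (100−51)·(127.76−105.80)/(186.19−105.80) + 51 = 49·21.96/80.39 + 51 ≈ 64.39 → 64.
Los Angeles: 210.38 lies in 186.20–224.81, so I_lo=101, I_hi=150, C_lo=186.20, C_hi=224.81.
(150−101)/(224.81−186.20) × (210.38−186.20) + 101 = 49/38.61 × 24.18 + 101 ≈ 131.69 → 132.
Pittsburgh 248.51: bracket 224.82–316.81 → index 151–200; slope 49/91.99, offset 23.69.
AQI = 151 + 49/91.99·23.69 ≈ 163.62 ⇒ 164.
AQIs: Kathmandu=107, Tehran=64, Los Angeles=132, Pittsburgh=164. Tehran (64) − Los Angeles (132) = -68.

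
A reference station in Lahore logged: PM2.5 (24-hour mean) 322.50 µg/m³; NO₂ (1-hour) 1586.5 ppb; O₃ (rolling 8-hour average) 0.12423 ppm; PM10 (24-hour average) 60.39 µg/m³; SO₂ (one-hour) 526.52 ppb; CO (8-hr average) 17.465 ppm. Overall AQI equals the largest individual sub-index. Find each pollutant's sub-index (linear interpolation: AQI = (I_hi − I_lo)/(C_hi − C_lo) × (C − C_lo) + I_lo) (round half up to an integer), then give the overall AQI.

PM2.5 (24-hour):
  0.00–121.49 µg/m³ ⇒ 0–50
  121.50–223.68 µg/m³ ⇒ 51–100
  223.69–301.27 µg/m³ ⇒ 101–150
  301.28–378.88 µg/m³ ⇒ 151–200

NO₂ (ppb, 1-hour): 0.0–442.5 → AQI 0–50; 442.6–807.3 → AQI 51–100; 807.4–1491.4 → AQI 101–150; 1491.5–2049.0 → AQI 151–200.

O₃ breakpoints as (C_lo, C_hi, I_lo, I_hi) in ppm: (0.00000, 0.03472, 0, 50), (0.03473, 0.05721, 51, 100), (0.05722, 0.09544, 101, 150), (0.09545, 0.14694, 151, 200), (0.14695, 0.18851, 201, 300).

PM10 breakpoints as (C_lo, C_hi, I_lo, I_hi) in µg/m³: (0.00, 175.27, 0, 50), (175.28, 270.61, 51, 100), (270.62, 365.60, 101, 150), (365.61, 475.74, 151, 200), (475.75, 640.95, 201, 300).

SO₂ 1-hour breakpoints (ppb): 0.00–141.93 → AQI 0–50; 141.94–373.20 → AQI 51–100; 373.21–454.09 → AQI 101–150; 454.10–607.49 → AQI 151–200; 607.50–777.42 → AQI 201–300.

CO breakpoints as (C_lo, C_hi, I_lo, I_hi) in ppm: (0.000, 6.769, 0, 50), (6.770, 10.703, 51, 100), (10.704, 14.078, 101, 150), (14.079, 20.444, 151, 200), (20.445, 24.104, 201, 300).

PM2.5: 322.50 ∈ [301.28, 378.88] ↔ index [151, 200].
151 + (322.50−301.28)·(200−151)/(378.88−301.28) = 151 + 21.22·49/77.60 ≈ 164.40, so AQI = 164.
NO₂ 1586.5: bracket 1491.5–2049.0 → index 151–200; slope 49/557.5, offset 95.0.
AQI = 151 + 49/557.5·95.0 ≈ 159.35 ⇒ 159.
O₃: 0.12423 ∈ [0.09545, 0.14694] ↔ index [151, 200].
151 + (0.12423−0.09545)·(200−151)/(0.14694−0.09545) = 151 + 0.02878·49/0.05149 ≈ 178.39, so AQI = 178.
PM10: 60.39 lies in 0.00–175.27, so I_lo=0, I_hi=50, C_lo=0.00, C_hi=175.27.
(50−0)/(175.27−0.00) × (60.39−0.00) + 0 = 50/175.27 × 60.39 + 0 ≈ 17.23 → 17.
SO₂ 526.52: bracket 454.10–607.49 → index 151–200; slope 49/153.39, offset 72.42.
AQI = 151 + 49/153.39·72.42 ≈ 174.13 ⇒ 174.
CO: 17.465 ∈ [14.079, 20.444] ↔ index [151, 200].
151 + (17.465−14.079)·(200−151)/(20.444−14.079) = 151 + 3.386·49/6.365 ≈ 177.07, so AQI = 177.
Sub-indices: PM2.5→164, NO₂→159, O₃→178, PM10→17, SO₂→174, CO→177. Overall AQI = max = 178; dominant pollutant is O₃.

178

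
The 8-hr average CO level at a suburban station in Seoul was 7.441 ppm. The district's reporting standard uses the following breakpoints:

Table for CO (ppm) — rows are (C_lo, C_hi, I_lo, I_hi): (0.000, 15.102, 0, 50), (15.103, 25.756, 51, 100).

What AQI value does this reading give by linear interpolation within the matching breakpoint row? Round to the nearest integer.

CO: 7.441 lies in 0.000–15.102, so I_lo=0, I_hi=50, C_lo=0.000, C_hi=15.102.
(50−0)/(15.102−0.000) × (7.441−0.000) + 0 = 50/15.102 × 7.441 + 0 ≈ 24.64 → 25.

25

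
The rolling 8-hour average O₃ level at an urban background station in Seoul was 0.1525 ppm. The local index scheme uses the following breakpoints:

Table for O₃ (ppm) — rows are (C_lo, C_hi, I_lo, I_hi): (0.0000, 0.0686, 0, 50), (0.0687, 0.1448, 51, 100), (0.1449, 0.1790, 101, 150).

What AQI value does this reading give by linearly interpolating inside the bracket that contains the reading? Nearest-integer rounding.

112

O₃: 0.1525 ∈ [0.1449, 0.1790] ↔ index [101, 150].
101 + (0.1525−0.1449)·(150−101)/(0.1790−0.1449) = 101 + 0.0076·49/0.0341 ≈ 111.92, so AQI = 112.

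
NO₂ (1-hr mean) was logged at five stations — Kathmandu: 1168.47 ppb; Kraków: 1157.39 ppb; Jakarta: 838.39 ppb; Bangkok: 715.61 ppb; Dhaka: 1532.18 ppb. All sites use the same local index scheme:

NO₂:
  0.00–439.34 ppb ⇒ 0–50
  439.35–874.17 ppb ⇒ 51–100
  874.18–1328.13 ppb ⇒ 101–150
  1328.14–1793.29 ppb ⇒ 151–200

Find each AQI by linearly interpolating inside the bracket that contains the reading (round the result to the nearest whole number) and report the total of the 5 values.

Kathmandu: 1168.47 lies in 874.18–1328.13, so I_lo=101, I_hi=150, C_lo=874.18, C_hi=1328.13.
(150−101)/(1328.13−874.18) × (1168.47−874.18) + 101 = 49/453.95 × 294.29 + 101 ≈ 132.77 → 133.
Kraków: 1157.39 lies in 874.18–1328.13, so I_lo=101, I_hi=150, C_lo=874.18, C_hi=1328.13.
(150−101)/(1328.13−874.18) × (1157.39−874.18) + 101 = 49/453.95 × 283.21 + 101 ≈ 131.57 → 132.
Jakarta: 838.39 ∈ [439.35, 874.17] ↔ index [51, 100].
51 + (838.39−439.35)·(100−51)/(874.17−439.35) = 51 + 399.04·49/434.82 ≈ 95.97, so AQI = 96.
Bangkok: 715.61 ∈ [439.35, 874.17] ↔ index [51, 100].
51 + (715.61−439.35)·(100−51)/(874.17−439.35) = 51 + 276.26·49/434.82 ≈ 82.13, so AQI = 82.
Dhaka: 1532.18 ∈ [1328.14, 1793.29] ↔ index [151, 200].
151 + (1532.18−1328.14)·(200−151)/(1793.29−1328.14) = 151 + 204.04·49/465.15 ≈ 172.49, so AQI = 172.
AQIs: Kathmandu=133, Kraków=132, Jakarta=96, Bangkok=82, Dhaka=172. Sum = 133 + 132 + 96 + 82 + 172 = 615.

615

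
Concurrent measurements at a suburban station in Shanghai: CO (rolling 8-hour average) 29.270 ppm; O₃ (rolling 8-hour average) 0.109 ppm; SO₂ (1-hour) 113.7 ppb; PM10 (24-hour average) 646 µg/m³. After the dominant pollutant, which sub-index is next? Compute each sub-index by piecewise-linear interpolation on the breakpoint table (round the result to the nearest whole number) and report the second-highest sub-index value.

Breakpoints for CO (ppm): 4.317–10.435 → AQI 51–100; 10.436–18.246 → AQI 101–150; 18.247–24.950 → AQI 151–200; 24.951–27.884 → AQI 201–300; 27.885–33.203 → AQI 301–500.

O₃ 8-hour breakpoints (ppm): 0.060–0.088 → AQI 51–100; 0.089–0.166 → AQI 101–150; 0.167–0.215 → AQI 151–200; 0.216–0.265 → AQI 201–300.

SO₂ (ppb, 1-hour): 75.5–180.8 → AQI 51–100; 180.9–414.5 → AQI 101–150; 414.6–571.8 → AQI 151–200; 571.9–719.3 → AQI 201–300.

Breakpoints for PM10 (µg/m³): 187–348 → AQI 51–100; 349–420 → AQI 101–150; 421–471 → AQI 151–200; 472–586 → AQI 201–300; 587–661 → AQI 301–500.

353

CO: row 27.885–33.203 (AQI 301–500). (500−301)·(29.270−27.885)/(33.203−27.885) + 301 = 199·1.385/5.318 + 301 ≈ 352.83 → 353.
O₃: 0.109 lies in 0.089–0.166, so I_lo=101, I_hi=150, C_lo=0.089, C_hi=0.166.
(150−101)/(0.166−0.089) × (0.109−0.089) + 101 = 49/0.077 × 0.020 + 101 ≈ 113.73 → 114.
SO₂: 113.7 lies in 75.5–180.8, so I_lo=51, I_hi=100, C_lo=75.5, C_hi=180.8.
(100−51)/(180.8−75.5) × (113.7−75.5) + 51 = 49/105.3 × 38.2 + 51 ≈ 68.78 → 69.
PM10: 646 lies in 587–661, so I_lo=301, I_hi=500, C_lo=587, C_hi=661.
(500−301)/(661−587) × (646−587) + 301 = 199/74 × 59 + 301 ≈ 459.66 → 460.
Sub-indices: CO→353, O₃→114, SO₂→69, PM10→460. Ranked high→low: 460, 353, 114, 69. Second-highest sub-index = 353.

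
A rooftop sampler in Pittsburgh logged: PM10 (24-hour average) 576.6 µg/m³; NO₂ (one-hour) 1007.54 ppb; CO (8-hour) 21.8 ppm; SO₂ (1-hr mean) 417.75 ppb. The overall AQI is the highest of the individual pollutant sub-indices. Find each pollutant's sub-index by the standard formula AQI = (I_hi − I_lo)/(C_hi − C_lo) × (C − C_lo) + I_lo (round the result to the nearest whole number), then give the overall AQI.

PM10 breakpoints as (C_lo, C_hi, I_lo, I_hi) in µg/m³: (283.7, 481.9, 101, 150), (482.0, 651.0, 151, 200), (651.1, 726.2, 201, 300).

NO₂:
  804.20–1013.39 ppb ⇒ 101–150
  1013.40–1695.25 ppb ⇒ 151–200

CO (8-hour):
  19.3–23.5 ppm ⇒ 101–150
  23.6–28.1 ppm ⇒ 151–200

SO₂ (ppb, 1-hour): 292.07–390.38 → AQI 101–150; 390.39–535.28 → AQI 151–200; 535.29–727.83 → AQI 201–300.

178

PM10: 576.6 lies in 482.0–651.0, so I_lo=151, I_hi=200, C_lo=482.0, C_hi=651.0.
(200−151)/(651.0−482.0) × (576.6−482.0) + 151 = 49/169.0 × 94.6 + 151 ≈ 178.43 → 178.
NO₂: row 804.20–1013.39 (AQI 101–150). (150−101)·(1007.54−804.20)/(1013.39−804.20) + 101 = 49·203.34/209.19 + 101 ≈ 148.63 → 149.
CO: 21.8 lies in 19.3–23.5, so I_lo=101, I_hi=150, C_lo=19.3, C_hi=23.5.
(150−101)/(23.5−19.3) × (21.8−19.3) + 101 = 49/4.2 × 2.5 + 101 ≈ 130.17 → 130.
SO₂: row 390.39–535.28 (AQI 151–200). (200−151)·(417.75−390.39)/(535.28−390.39) + 151 = 49·27.36/144.89 + 151 ≈ 160.25 → 160.
Sub-indices: PM10→178, NO₂→149, CO→130, SO₂→160. Overall AQI = max = 178; dominant pollutant is PM10.
AQI 178: Unhealthy.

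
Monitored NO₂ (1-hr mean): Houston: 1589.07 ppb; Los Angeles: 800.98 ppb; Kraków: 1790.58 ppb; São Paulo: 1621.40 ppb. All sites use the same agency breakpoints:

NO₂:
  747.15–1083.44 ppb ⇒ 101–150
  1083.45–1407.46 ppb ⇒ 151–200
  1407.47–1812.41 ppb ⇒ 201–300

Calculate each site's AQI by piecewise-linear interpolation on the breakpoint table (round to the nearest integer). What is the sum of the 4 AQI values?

902

Houston: 1589.07 ∈ [1407.47, 1812.41] ↔ index [201, 300].
201 + (1589.07−1407.47)·(300−201)/(1812.41−1407.47) = 201 + 181.60·99/404.94 ≈ 245.40, so AQI = 245.
Los Angeles: 800.98 lies in 747.15–1083.44, so I_lo=101, I_hi=150, C_lo=747.15, C_hi=1083.44.
(150−101)/(1083.44−747.15) × (800.98−747.15) + 101 = 49/336.29 × 53.83 + 101 ≈ 108.84 → 109.
Kraków: 1790.58 ∈ [1407.47, 1812.41] ↔ index [201, 300].
201 + (1790.58−1407.47)·(300−201)/(1812.41−1407.47) = 201 + 383.11·99/404.94 ≈ 294.66, so AQI = 295.
São Paulo 1621.40: bracket 1407.47–1812.41 → index 201–300; slope 99/404.94, offset 213.93.
AQI = 201 + 99/404.94·213.93 ≈ 253.30 ⇒ 253.
AQIs: Houston=245, Los Angeles=109, Kraków=295, São Paulo=253. Sum = 245 + 109 + 295 + 253 = 902.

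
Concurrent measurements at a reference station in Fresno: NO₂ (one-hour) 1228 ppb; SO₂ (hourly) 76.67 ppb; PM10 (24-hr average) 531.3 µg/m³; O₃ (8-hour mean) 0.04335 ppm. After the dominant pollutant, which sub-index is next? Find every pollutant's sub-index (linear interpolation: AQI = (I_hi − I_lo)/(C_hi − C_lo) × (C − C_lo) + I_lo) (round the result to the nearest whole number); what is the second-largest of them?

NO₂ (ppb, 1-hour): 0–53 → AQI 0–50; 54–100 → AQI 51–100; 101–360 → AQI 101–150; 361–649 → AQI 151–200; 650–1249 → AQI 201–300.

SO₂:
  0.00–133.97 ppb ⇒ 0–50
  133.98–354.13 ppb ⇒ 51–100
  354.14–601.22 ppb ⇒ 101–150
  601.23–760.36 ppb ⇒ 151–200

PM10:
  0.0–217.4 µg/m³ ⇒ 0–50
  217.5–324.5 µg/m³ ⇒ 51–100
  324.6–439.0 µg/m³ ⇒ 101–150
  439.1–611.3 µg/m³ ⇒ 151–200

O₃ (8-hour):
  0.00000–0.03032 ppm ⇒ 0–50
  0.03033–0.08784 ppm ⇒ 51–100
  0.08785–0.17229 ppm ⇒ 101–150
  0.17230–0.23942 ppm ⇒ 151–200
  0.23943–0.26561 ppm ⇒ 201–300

NO₂: row 650–1249 (AQI 201–300). (300−201)·(1228−650)/(1249−650) + 201 = 99·578/599 + 201 ≈ 296.53 → 297.
SO₂ 76.67: bracket 0.00–133.97 → index 0–50; slope 50/133.97, offset 76.67.
AQI = 0 + 50/133.97·76.67 ≈ 28.61 ⇒ 29.
PM10: 531.3 lies in 439.1–611.3, so I_lo=151, I_hi=200, C_lo=439.1, C_hi=611.3.
(200−151)/(611.3−439.1) × (531.3−439.1) + 151 = 49/172.2 × 92.2 + 151 ≈ 177.24 → 177.
O₃: 0.04335 ∈ [0.03033, 0.08784] ↔ index [51, 100].
51 + (0.04335−0.03033)·(100−51)/(0.08784−0.03033) = 51 + 0.01302·49/0.05751 ≈ 62.09, so AQI = 62.
Sub-indices: NO₂→297, SO₂→29, PM10→177, O₃→62. Ranked high→low: 297, 177, 62, 29. Second-highest sub-index = 177.

177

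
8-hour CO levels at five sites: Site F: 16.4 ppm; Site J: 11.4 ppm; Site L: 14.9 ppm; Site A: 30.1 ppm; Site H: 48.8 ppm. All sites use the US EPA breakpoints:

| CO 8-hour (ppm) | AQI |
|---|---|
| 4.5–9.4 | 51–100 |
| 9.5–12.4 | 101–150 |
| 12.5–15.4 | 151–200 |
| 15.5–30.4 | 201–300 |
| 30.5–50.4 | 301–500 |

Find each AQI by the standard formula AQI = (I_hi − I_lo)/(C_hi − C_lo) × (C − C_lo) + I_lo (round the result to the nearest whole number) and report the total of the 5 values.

Site F: row 15.5–30.4 (AQI 201–300). (300−201)·(16.4−15.5)/(30.4−15.5) + 201 = 99·0.9/14.9 + 201 ≈ 206.98 → 207.
Site J: row 9.5–12.4 (AQI 101–150). (150−101)·(11.4−9.5)/(12.4−9.5) + 101 = 49·1.9/2.9 + 101 ≈ 133.10 → 133.
Site L: 14.9 ∈ [12.5, 15.4] ↔ index [151, 200].
151 + (14.9−12.5)·(200−151)/(15.4−12.5) = 151 + 2.4·49/2.9 ≈ 191.55, so AQI = 192.
Site A: row 15.5–30.4 (AQI 201–300). (300−201)·(30.1−15.5)/(30.4−15.5) + 201 = 99·14.6/14.9 + 201 ≈ 298.01 → 298.
Site H: 48.8 ∈ [30.5, 50.4] ↔ index [301, 500].
301 + (48.8−30.5)·(500−301)/(50.4−30.5) = 301 + 18.3·199/19.9 ≈ 484.00, so AQI = 484.
AQIs: Site F=207, Site J=133, Site L=192, Site A=298, Site H=484. Sum = 207 + 133 + 192 + 298 + 484 = 1314.

1314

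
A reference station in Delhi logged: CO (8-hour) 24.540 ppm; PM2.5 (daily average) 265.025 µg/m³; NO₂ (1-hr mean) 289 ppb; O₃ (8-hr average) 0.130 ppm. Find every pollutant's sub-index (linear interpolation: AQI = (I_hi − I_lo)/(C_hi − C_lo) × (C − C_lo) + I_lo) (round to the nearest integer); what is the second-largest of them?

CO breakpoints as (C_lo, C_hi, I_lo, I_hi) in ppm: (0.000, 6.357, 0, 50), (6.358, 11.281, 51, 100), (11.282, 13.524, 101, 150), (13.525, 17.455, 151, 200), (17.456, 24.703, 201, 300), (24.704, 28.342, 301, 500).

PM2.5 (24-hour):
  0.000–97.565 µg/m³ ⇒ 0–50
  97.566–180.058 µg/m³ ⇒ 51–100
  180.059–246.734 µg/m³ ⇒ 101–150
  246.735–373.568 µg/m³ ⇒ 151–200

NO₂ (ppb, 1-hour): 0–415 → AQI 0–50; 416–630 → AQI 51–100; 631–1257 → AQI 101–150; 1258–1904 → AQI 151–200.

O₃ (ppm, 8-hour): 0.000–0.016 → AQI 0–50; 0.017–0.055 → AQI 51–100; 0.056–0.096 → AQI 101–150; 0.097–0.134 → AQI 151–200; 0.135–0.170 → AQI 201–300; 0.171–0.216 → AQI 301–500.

CO: 24.540 ∈ [17.456, 24.703] ↔ index [201, 300].
201 + (24.540−17.456)·(300−201)/(24.703−17.456) = 201 + 7.084·99/7.247 ≈ 297.77, so AQI = 298.
PM2.5: row 246.735–373.568 (AQI 151–200). (200−151)·(265.025−246.735)/(373.568−246.735) + 151 = 49·18.290/126.833 + 151 ≈ 158.07 → 158.
NO₂: row 0–415 (AQI 0–50). (50−0)·(289−0)/(415−0) + 0 = 50·289/415 + 0 ≈ 34.82 → 35.
O₃ 0.130: bracket 0.097–0.134 → index 151–200; slope 49/0.037, offset 0.033.
AQI = 151 + 49/0.037·0.033 ≈ 194.70 ⇒ 195.
Sub-indices: CO→298, PM2.5→158, NO₂→35, O₃→195. Ranked high→low: 298, 195, 158, 35. Second-highest sub-index = 195.

195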